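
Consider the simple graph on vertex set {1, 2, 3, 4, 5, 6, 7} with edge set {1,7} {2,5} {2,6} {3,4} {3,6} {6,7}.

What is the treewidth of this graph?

1

A width-1 tree decomposition is:
Bags: B1 = {3, 6}  B2 = {6, 7}  B3 = {3, 4}  B4 = {2, 6}  B5 = {1, 7}  B6 = {2, 5}
Tree: B1–B2, B1–B3, B2–B4, B2–B5, B4–B6
Each bag holds 2 vertices, so the decomposition has width 1, which upper-bounds the treewidth. Since G has at least one edge (e.g. 3–6), it is not an edgeless graph, so tw(G) ≥ 1. Therefore the treewidth is 1.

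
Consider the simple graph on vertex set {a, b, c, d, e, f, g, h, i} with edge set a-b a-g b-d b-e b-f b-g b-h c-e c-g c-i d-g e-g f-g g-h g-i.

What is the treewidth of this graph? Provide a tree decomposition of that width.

Treewidth 2.
One optimal decomposition is:
Bags: B1 = {b, d, g}  B2 = {b, g, h}  B3 = {b, e, g}  B4 = {b, f, g}  B5 = {c, e, g}  B6 = {a, b, g}  B7 = {c, g, i}
Tree: B1–B2, B1–B3, B1–B4, B3–B5, B3–B6, B5–B7

The largest bag has 3 vertices, giving width 2; this decomposition certifies tw(G) ≤ 2. Conversely, {c, e, g} is a clique of size 3, and the vertices of any clique must share a bag in every tree decomposition; so some bag has ≥ 3 vertices and tw(G) ≥ 2. Hence tw(G) = 2 exactly.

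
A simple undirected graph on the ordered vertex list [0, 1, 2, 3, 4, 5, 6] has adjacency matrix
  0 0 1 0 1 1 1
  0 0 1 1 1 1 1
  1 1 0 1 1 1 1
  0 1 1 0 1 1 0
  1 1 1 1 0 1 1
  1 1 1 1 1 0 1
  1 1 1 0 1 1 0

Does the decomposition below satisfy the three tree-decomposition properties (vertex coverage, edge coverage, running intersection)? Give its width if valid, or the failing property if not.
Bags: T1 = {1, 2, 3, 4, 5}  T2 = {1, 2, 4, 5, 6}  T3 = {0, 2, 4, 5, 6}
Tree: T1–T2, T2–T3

Yes; width 4.

Checking the three conditions: (i) the bags cover all of {0, 1, 2, 3, 4, 5, 6}; (ii) for each edge, some bag contains both endpoints; (iii) the bags containing any fixed vertex form a subtree. All hold, so the decomposition is valid with width 5 − 1 = 4.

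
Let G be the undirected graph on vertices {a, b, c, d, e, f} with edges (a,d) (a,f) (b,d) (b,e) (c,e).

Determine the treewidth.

A width-1 tree decomposition is:
Bags: B1 = {a, f}  B2 = {a, d}  B3 = {b, d}  B4 = {b, e}  B5 = {c, e}
Tree: B1–B2, B2–B3, B3–B4, B4–B5
Every bag has size at most 2, so the width is 2 − 1 = 1 and tw(G) ≤ 1. Any graph with an edge has treewidth ≥ 1, and G has the edge f–a. Combining the bounds, tw(G) = 1.

1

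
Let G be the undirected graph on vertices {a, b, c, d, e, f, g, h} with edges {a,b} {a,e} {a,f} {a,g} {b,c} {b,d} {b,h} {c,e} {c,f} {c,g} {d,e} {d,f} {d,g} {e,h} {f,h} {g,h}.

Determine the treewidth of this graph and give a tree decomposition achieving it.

Treewidth 4.
Bags: B1 = {a, c, d, g, h}  B2 = {a, c, d, f, h}  B3 = {a, c, d, e, h}  B4 = {a, b, c, d, h}
Tree: B1–B2, B2–B3, B3–B4

The largest bag has 5 vertices, giving width 4; this decomposition certifies tw(G) ≤ 4. For the lower bound: the 5 vertex sets {a,g}, {c,f}, {e,h}, {d}, {b} are disjoint, each induces a connected subgraph, and every pair is joined by at least one edge of G. Contracting each set to a single vertex therefore yields K_{5} as a minor, and since treewidth is minor-monotone, tw(G) ≥ tw(K_{5}) = 4. Hence tw(G) = 4 exactly.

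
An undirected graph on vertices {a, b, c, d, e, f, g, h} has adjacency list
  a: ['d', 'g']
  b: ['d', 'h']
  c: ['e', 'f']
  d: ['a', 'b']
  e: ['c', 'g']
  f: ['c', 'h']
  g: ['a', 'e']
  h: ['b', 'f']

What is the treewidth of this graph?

2

A width-2 tree decomposition is:
Bags: B1 = {c, f, h}  B2 = {c, e, h}  B3 = {e, g, h}  B4 = {a, g, h}  B5 = {a, d, h}  B6 = {b, d, h}
Tree: B1–B2, B2–B3, B3–B4, B4–B5, B5–B6
Every bag has size at most 3, so the width is 3 − 1 = 2 and tw(G) ≤ 2. The edges h–f–c–e–g–a–d–b–h form a cycle, so G is not a tree and its treewidth is at least 2. The upper and lower bounds meet at 2, so that is the treewidth.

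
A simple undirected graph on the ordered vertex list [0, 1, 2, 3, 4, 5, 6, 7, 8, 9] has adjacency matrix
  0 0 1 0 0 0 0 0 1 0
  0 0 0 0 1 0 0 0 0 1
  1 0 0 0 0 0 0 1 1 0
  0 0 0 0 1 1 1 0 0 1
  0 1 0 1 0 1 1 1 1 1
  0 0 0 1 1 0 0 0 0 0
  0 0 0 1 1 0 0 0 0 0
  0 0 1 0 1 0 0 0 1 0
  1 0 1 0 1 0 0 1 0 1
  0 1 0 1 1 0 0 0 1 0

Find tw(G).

A width-2 tree decomposition is:
Bags: B1 = {2, 7, 8}  B2 = {4, 7, 8}  B3 = {4, 8, 9}  B4 = {3, 4, 9}  B5 = {0, 2, 8}  B6 = {3, 4, 5}  B7 = {1, 4, 9}  B8 = {3, 4, 6}
Tree: B1–B2, B2–B3, B3–B4, B1–B5, B4–B6, B4–B7, B4–B8
Each bag holds 3 vertices, so the decomposition has width 2, which upper-bounds the treewidth. Conversely, {0, 2, 8} is a clique of size 3, and the vertices of any clique must share a bag in every tree decomposition; so some bag has ≥ 3 vertices and tw(G) ≥ 2. Hence tw(G) = 2 exactly.

2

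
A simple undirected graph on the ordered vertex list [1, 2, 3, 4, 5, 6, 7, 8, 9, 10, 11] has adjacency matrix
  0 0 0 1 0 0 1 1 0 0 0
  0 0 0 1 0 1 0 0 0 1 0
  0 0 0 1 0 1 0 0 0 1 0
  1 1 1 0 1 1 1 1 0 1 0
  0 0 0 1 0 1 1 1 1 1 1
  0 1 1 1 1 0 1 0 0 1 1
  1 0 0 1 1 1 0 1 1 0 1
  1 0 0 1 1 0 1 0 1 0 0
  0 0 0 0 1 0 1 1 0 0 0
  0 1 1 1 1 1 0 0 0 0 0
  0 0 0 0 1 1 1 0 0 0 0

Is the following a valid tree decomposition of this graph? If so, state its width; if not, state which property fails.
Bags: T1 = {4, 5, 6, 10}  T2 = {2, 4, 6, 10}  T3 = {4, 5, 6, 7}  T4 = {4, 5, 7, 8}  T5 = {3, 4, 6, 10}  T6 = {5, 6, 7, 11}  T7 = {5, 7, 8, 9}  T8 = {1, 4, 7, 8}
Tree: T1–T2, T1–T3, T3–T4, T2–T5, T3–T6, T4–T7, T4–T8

Checking the three conditions: (i) the bags cover all of {1, 2, 3, 4, 5, 6, 7, 8, 9, 10, 11}; (ii) for each edge, some bag contains both endpoints; (iii) the bags containing any fixed vertex form a subtree. All hold, so the decomposition is valid with width 4 − 1 = 3.

Yes; width 3.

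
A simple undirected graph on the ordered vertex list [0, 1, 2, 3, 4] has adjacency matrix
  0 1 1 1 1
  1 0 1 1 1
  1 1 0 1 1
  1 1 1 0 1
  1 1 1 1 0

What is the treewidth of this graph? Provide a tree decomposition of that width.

Treewidth 4.
Bags: B1 = {0, 1, 2, 3, 4}
Tree: (single bag)

A single bag containing all 5 vertices is trivially a valid decomposition of width 4. For the lower bound, the 5 vertices {0, 1, 2, 3, 4} are pairwise adjacent, and any tree decomposition puts a clique entirely inside one bag — forcing width ≥ 4. The upper and lower bounds meet at 4, so that is the treewidth.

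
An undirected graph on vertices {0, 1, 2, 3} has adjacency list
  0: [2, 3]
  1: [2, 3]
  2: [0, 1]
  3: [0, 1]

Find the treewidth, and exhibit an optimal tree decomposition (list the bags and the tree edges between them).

Treewidth 2.
One optimal decomposition is:
Bags: B1 = {0, 1, 3}  B2 = {0, 1, 2}
Tree: B1–B2

Every bag has size at most 3, so the width is 3 − 1 = 2 and tw(G) ≤ 2. The edges 1–3–0–2–1 form a cycle, so G is not a tree and its treewidth is at least 2. Combining the bounds, tw(G) = 2.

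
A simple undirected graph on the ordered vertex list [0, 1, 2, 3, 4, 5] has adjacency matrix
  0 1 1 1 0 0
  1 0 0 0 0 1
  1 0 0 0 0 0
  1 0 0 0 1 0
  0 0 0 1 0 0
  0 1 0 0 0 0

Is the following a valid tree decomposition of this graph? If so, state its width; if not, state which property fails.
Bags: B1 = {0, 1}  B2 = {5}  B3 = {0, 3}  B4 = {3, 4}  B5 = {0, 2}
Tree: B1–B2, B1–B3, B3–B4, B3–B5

A tree decomposition must satisfy three properties: every vertex lies in some bag; for every edge, both endpoints lie together in some bag; and for every vertex, the bags containing it form a connected subtree. Here edge (1,5) lies in no bag, so the decomposition is invalid.

No — edge (1,5) lies in no bag.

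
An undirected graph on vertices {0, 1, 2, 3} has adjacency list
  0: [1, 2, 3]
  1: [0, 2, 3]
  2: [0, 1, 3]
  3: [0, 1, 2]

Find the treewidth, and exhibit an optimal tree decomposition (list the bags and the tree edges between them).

Treewidth 3.
Bags: B1 = {0, 1, 2, 3}
Tree: (single bag)

A single bag containing all 4 vertices is trivially a valid decomposition of width 3. On the other hand G contains the 4-clique {0, 1, 2, 3}. A clique must lie in a single bag of any decomposition, so no decomposition can have width below 3. Hence tw(G) = 3 exactly.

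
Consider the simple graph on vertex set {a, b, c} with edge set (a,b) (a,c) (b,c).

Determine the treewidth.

A width-2 tree decomposition is:
Bags: B1 = {a, b, c}
Tree: (single bag)
A single bag containing all 3 vertices is trivially a valid decomposition of width 2. On the other hand G contains the 3-clique {a, b, c}. A clique must lie in a single bag of any decomposition, so no decomposition can have width below 2. The upper and lower bounds meet at 2, so that is the treewidth.

2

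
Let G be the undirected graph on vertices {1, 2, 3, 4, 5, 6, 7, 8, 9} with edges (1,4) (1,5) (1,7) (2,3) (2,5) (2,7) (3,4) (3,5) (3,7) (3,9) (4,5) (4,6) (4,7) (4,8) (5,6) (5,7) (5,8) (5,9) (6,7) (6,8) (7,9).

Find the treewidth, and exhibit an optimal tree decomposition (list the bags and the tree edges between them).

Treewidth 3.
Bags: B1 = {4, 5, 6, 7}  B2 = {3, 4, 5, 7}  B3 = {2, 3, 5, 7}  B4 = {3, 5, 7, 9}  B5 = {1, 4, 5, 7}  B6 = {4, 5, 6, 8}
Tree: B1–B2, B2–B3, B3–B4, B2–B5, B1–B6

Every bag has size at most 4, so the width is 4 − 1 = 3 and tw(G) ≤ 3. For the lower bound, the 4 vertices {4, 5, 6, 8} are pairwise adjacent, and any tree decomposition puts a clique entirely inside one bag — forcing width ≥ 3. Therefore the treewidth is 3.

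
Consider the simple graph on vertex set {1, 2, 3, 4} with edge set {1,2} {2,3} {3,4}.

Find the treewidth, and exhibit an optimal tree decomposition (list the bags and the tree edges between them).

Every bag has size at most 2, so the width is 2 − 1 = 1 and tw(G) ≤ 1. G has an edge, so its treewidth is at least 1. Combining the bounds, tw(G) = 1.

Treewidth 1.
Bags: B1 = {2, 3}  B2 = {1, 2}  B3 = {3, 4}
Tree: B1–B2, B1–B3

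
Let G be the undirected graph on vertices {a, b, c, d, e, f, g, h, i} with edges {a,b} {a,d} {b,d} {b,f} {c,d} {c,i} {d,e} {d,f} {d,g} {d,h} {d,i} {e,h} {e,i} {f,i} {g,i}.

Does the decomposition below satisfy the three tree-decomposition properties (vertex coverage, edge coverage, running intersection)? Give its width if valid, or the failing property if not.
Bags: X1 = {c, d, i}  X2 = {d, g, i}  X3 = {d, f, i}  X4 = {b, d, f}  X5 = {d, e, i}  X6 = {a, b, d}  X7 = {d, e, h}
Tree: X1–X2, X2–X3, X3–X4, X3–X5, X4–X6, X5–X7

Vertex coverage: the bags together contain {a, b, c, d, e, f, g, h, i}, the full vertex set. Edge coverage: each edge of G has both endpoints in at least one bag. Running intersection: for every vertex, the bags containing it form a connected subtree. All three properties hold, so this is a valid tree decomposition of width max|bag| − 1 = 2, and hence tw(G) ≤ 2.

Yes; width 2.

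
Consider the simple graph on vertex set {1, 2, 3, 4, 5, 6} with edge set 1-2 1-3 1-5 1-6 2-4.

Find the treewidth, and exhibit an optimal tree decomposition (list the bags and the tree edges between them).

Each bag holds 2 vertices, so the decomposition has width 1, which upper-bounds the treewidth. Any graph with an edge has treewidth ≥ 1, and G has the edge 1–5. The upper and lower bounds meet at 1, so that is the treewidth.

Treewidth 1.
One such decomposition:
Bags: B1 = {1, 5}  B2 = {1, 2}  B3 = {1, 6}  B4 = {2, 4}  B5 = {1, 3}
Tree: B1–B2, B2–B3, B2–B4, B1–B5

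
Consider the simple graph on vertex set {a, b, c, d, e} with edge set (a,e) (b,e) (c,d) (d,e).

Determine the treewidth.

1

A width-1 tree decomposition is:
Bags: B1 = {c, d}  B2 = {d, e}  B3 = {a, e}  B4 = {b, e}
Tree: B1–B2, B2–B3, B2–B4
The largest bag has 2 vertices, giving width 1; this decomposition certifies tw(G) ≤ 1. Any graph with an edge has treewidth ≥ 1, and G has the edge d–c. Combining the bounds, tw(G) = 1.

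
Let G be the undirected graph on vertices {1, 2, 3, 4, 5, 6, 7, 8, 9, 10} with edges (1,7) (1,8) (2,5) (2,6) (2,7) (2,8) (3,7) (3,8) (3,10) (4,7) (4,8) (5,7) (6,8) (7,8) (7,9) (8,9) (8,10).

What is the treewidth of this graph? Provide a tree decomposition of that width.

Every bag has size at most 3, so the width is 3 − 1 = 2 and tw(G) ≤ 2. For the lower bound, the 3 vertices {3, 8, 10} are pairwise adjacent, and any tree decomposition puts a clique entirely inside one bag — forcing width ≥ 2. The upper and lower bounds meet at 2, so that is the treewidth.

Treewidth 2.
One optimal decomposition is:
Bags: B1 = {3, 8, 10}  B2 = {3, 7, 8}  B3 = {7, 8, 9}  B4 = {1, 7, 8}  B5 = {2, 7, 8}  B6 = {2, 6, 8}  B7 = {2, 5, 7}  B8 = {4, 7, 8}
Tree: B1–B2, B2–B3, B2–B4, B2–B5, B5–B6, B5–B7, B3–B8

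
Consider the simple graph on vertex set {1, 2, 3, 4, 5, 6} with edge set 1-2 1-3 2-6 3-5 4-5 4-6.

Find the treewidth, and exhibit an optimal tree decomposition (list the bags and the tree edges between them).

Each bag holds 3 vertices, so the decomposition has width 2, which upper-bounds the treewidth. For the lower bound, G contains the cycle 2–1–3–5–4–6–2, so G is not a forest; only forests have treewidth ≤ 1, hence tw(G) ≥ 2. Therefore the treewidth is 2.

Treewidth 2.
One such decomposition:
Bags: B1 = {1, 2, 3}  B2 = {2, 3, 5}  B3 = {2, 4, 5}  B4 = {2, 4, 6}
Tree: B1–B2, B2–B3, B3–B4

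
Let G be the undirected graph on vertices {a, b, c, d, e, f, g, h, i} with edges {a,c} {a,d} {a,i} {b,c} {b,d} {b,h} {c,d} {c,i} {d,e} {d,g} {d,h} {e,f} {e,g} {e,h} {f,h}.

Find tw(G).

2

A width-2 tree decomposition is:
Bags: B1 = {b, c, d}  B2 = {a, c, d}  B3 = {b, d, h}  B4 = {d, e, h}  B5 = {e, f, h}  B6 = {a, c, i}  B7 = {d, e, g}
Tree: B1–B2, B1–B3, B3–B4, B4–B5, B2–B6, B4–B7
The largest bag has 3 vertices, giving width 2; this decomposition certifies tw(G) ≤ 2. For the lower bound, the 3 vertices {d, e, g} are pairwise adjacent, and any tree decomposition puts a clique entirely inside one bag — forcing width ≥ 2. Combining the bounds, tw(G) = 2.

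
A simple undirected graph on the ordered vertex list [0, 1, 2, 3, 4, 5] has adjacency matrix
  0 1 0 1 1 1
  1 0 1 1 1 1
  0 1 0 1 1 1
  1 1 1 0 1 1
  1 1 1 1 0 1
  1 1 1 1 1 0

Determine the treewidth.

A width-4 tree decomposition is:
Bags: B1 = {1, 2, 3, 4, 5}  B2 = {0, 1, 3, 4, 5}
Tree: B1–B2
Each bag holds 5 vertices, so the decomposition has width 4, which upper-bounds the treewidth. For the lower bound, the 5 vertices {0, 1, 3, 4, 5} are pairwise adjacent, and any tree decomposition puts a clique entirely inside one bag — forcing width ≥ 4. Therefore the treewidth is 4.

4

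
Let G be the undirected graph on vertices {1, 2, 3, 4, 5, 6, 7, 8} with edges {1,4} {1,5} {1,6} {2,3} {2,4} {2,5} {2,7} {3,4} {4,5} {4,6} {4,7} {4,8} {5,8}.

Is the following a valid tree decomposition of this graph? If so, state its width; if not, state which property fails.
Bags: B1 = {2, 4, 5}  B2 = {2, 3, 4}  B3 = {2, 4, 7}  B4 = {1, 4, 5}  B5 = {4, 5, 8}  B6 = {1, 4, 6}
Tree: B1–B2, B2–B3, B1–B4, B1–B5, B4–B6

Yes; width 2.

Checking the three conditions: (i) the bags cover all of {1, 2, 3, 4, 5, 6, 7, 8}; (ii) for each edge, some bag contains both endpoints; (iii) the bags containing any fixed vertex form a subtree. All hold, so the decomposition is valid with width 3 − 1 = 2.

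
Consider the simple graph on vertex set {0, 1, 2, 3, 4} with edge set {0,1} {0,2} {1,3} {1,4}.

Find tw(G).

A width-1 tree decomposition is:
Bags: B1 = {1, 4}  B2 = {0, 1}  B3 = {1, 3}  B4 = {0, 2}
Tree: B1–B2, B1–B3, B2–B4
Every bag has size at most 2, so the width is 2 − 1 = 1 and tw(G) ≤ 1. Since G has at least one edge (e.g. 4–1), it is not an edgeless graph, so tw(G) ≥ 1. Hence tw(G) = 1 exactly.

1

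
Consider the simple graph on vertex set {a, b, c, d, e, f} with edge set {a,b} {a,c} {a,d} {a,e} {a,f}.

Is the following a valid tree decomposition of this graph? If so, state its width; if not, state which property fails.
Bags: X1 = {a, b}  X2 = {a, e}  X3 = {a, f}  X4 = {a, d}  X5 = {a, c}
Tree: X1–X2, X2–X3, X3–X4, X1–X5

Yes; width 1.

Checking the three conditions: (i) the bags cover all of {a, b, c, d, e, f}; (ii) for each edge, some bag contains both endpoints; (iii) the bags containing any fixed vertex form a subtree. All hold, so the decomposition is valid with width 2 − 1 = 1.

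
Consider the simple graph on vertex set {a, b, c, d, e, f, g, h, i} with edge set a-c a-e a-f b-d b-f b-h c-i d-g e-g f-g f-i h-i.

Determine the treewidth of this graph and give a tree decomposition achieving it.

Treewidth 3.
One optimal decomposition is:
Bags: B1 = {a, c, e, g}  B2 = {a, c, f, g}  B3 = {c, f, g, i}  B4 = {d, f, g, i}  B5 = {b, d, f, i}  B6 = {b, d, h, i}
Tree: B1–B2, B2–B3, B3–B4, B4–B5, B5–B6

Each bag holds 4 vertices, so the decomposition has width 3, which upper-bounds the treewidth. For the lower bound: the 4 vertex sets {a,c,e}, {g}, {f}, {b,d,h,i} are disjoint, each induces a connected subgraph, and every pair is joined by at least one edge of G. Contracting each set to a single vertex therefore yields K_{4} as a minor, and since treewidth is minor-monotone, tw(G) ≥ tw(K_{4}) = 3. Combining the bounds, tw(G) = 3.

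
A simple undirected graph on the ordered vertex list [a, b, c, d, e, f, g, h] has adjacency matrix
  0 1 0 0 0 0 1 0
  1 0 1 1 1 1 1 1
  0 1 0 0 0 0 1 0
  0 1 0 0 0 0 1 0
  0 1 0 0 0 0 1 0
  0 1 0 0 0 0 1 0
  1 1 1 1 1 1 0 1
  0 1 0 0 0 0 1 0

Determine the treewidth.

A width-2 tree decomposition is:
Bags: B1 = {b, e, g}  B2 = {b, c, g}  B3 = {b, f, g}  B4 = {b, d, g}  B5 = {a, b, g}  B6 = {b, g, h}
Tree: B1–B2, B2–B3, B1–B4, B3–B5, B2–B6
The largest bag has 3 vertices, giving width 2; this decomposition certifies tw(G) ≤ 2. For the lower bound, the 3 vertices {b, d, g} are pairwise adjacent, and any tree decomposition puts a clique entirely inside one bag — forcing width ≥ 2. The upper and lower bounds meet at 2, so that is the treewidth.

2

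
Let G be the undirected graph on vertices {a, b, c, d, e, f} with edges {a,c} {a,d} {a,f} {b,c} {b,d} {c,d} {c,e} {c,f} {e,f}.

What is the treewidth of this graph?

2

A width-2 tree decomposition is:
Bags: B1 = {a, c, f}  B2 = {a, c, d}  B3 = {c, e, f}  B4 = {b, c, d}
Tree: B1–B2, B1–B3, B2–B4
Every bag has size at most 3, so the width is 3 − 1 = 2 and tw(G) ≤ 2. On the other hand G contains the 3-clique {a, c, d}. A clique must lie in a single bag of any decomposition, so no decomposition can have width below 2. Therefore the treewidth is 2.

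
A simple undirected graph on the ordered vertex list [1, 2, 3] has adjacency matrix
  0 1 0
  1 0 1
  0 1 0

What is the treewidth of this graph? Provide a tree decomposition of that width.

Treewidth 1.
Bags: B1 = {1, 2}  B2 = {2, 3}
Tree: B1–B2

The largest bag has 2 vertices, giving width 1; this decomposition certifies tw(G) ≤ 1. Any graph with an edge has treewidth ≥ 1, and G has the edge 1–2. Hence tw(G) = 1 exactly.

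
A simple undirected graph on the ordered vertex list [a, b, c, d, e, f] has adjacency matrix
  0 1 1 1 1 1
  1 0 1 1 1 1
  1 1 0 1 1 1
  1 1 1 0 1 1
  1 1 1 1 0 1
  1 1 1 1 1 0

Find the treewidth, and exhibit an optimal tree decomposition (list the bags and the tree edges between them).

Treewidth 5.
One optimal decomposition is:
Bags: B1 = {a, b, c, d, e, f}
Tree: (single bag)

With just one bag of size 6, the width is 6 − 1 = 5, so tw(G) ≤ 5. On the other hand G contains the 6-clique {a, b, c, d, e, f}. A clique must lie in a single bag of any decomposition, so no decomposition can have width below 5. Therefore the treewidth is 5.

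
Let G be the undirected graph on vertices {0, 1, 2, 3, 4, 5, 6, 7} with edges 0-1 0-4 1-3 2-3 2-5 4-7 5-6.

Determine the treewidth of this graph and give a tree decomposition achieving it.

Treewidth 1.
Bags: B1 = {4, 7}  B2 = {0, 4}  B3 = {0, 1}  B4 = {1, 3}  B5 = {2, 3}  B6 = {2, 5}  B7 = {5, 6}
Tree: B1–B2, B2–B3, B3–B4, B4–B5, B5–B6, B6–B7

Every bag has size at most 2, so the width is 2 − 1 = 1 and tw(G) ≤ 1. Any graph with an edge has treewidth ≥ 1, and G has the edge 7–4. The upper and lower bounds meet at 1, so that is the treewidth.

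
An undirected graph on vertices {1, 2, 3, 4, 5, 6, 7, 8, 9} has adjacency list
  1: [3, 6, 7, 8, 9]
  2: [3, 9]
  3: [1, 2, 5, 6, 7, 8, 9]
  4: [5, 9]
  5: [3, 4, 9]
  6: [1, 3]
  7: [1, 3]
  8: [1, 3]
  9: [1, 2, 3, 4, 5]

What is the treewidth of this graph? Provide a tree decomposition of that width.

Treewidth 2.
One optimal decomposition is:
Bags: B1 = {1, 3, 9}  B2 = {1, 3, 7}  B3 = {3, 5, 9}  B4 = {4, 5, 9}  B5 = {1, 3, 8}  B6 = {1, 3, 6}  B7 = {2, 3, 9}
Tree: B1–B2, B1–B3, B3–B4, B2–B5, B1–B6, B3–B7

Each bag holds 3 vertices, so the decomposition has width 2, which upper-bounds the treewidth. Conversely, {1, 3, 8} is a clique of size 3, and the vertices of any clique must share a bag in every tree decomposition; so some bag has ≥ 3 vertices and tw(G) ≥ 2. Hence tw(G) = 2 exactly.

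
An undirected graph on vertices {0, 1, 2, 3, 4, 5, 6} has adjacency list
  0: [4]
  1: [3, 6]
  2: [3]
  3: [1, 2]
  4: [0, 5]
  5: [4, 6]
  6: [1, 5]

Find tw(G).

A width-1 tree decomposition is:
Bags: B1 = {2, 3}  B2 = {1, 3}  B3 = {1, 6}  B4 = {5, 6}  B5 = {4, 5}  B6 = {0, 4}
Tree: B1–B2, B2–B3, B3–B4, B4–B5, B5–B6
Every bag has size at most 2, so the width is 2 − 1 = 1 and tw(G) ≤ 1. Since G has at least one edge (e.g. 2–3), it is not an edgeless graph, so tw(G) ≥ 1. Therefore the treewidth is 1.

1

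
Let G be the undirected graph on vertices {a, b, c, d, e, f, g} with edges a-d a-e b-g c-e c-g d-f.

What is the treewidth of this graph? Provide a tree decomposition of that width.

Treewidth 1.
Bags: B1 = {b, g}  B2 = {c, g}  B3 = {c, e}  B4 = {a, e}  B5 = {a, d}  B6 = {d, f}
Tree: B1–B2, B2–B3, B3–B4, B4–B5, B5–B6

Every bag has size at most 2, so the width is 2 − 1 = 1 and tw(G) ≤ 1. G has an edge, so its treewidth is at least 1. The upper and lower bounds meet at 1, so that is the treewidth.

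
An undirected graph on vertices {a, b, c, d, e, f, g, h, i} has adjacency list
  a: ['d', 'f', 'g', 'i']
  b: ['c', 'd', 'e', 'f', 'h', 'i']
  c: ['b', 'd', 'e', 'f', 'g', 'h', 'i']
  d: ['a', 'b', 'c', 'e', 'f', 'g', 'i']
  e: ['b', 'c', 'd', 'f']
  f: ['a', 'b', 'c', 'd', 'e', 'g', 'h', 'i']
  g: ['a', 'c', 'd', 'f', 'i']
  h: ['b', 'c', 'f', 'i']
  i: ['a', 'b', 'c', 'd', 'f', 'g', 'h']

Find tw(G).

A width-4 tree decomposition is:
Bags: B1 = {b, c, d, f, i}  B2 = {b, c, f, h, i}  B3 = {b, c, d, e, f}  B4 = {c, d, f, g, i}  B5 = {a, d, f, g, i}
Tree: B1–B2, B1–B3, B1–B4, B4–B5
Each bag holds 5 vertices, so the decomposition has width 4, which upper-bounds the treewidth. On the other hand G contains the 5-clique {b, c, d, e, f}. A clique must lie in a single bag of any decomposition, so no decomposition can have width below 4. Hence tw(G) = 4 exactly.

4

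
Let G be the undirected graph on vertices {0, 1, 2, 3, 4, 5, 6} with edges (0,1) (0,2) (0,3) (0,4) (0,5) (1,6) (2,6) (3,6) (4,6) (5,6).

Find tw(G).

A width-2 tree decomposition is:
Bags: B1 = {0, 4, 6}  B2 = {0, 2, 6}  B3 = {0, 3, 6}  B4 = {0, 5, 6}  B5 = {0, 1, 6}
Tree: B1–B2, B2–B3, B3–B4, B4–B5
Every bag has size at most 3, so the width is 3 − 1 = 2 and tw(G) ≤ 2. Since 0–4–6–2–0 is a cycle in G, G is not acyclic. Forests are exactly the graphs of treewidth ≤ 1, so tw(G) ≥ 2. Hence tw(G) = 2 exactly.

2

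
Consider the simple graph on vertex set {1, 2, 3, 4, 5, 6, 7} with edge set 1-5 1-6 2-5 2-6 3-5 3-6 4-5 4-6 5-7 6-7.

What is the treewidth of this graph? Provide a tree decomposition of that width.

Every bag has size at most 3, so the width is 3 − 1 = 2 and tw(G) ≤ 2. Since 5–3–6–2–5 is a cycle in G, G is not acyclic. Forests are exactly the graphs of treewidth ≤ 1, so tw(G) ≥ 2. Hence tw(G) = 2 exactly.

Treewidth 2.
Bags: B1 = {3, 5, 6}  B2 = {2, 5, 6}  B3 = {1, 5, 6}  B4 = {5, 6, 7}  B5 = {4, 5, 6}
Tree: B1–B2, B2–B3, B3–B4, B4–B5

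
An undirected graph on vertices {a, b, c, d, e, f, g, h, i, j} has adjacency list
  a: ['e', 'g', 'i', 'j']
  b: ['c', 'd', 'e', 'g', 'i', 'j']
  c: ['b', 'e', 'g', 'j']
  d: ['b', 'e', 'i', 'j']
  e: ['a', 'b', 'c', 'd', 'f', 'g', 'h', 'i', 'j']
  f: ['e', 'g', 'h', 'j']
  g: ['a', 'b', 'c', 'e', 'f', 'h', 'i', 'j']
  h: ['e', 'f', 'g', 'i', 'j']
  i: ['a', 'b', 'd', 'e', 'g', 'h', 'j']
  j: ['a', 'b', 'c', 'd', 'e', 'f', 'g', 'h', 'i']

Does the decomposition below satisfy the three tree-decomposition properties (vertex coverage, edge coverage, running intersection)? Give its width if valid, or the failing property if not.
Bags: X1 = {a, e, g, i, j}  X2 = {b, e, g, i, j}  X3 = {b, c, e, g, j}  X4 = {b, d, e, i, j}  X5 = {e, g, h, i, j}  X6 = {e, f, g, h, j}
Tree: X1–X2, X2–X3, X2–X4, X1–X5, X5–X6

Every vertex of G appears in some bag (union = {a, b, c, d, e, f, g, h, i, j}); every edge is covered by a bag; and for each vertex v the set of bags containing v is connected in the bag tree. The decomposition is therefore valid. The largest bag has 5 vertices, so the width is 4.

Yes; width 4.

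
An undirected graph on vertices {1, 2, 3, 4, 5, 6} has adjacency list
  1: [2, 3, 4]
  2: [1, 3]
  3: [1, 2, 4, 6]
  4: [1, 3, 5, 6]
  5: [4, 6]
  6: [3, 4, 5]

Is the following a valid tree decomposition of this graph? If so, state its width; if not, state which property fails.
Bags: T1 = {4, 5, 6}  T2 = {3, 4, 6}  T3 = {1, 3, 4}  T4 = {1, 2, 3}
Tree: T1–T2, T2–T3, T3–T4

Yes; width 2.

Every vertex of G appears in some bag (union = {1, 2, 3, 4, 5, 6}); every edge is covered by a bag; and for each vertex v the set of bags containing v is connected in the bag tree. The decomposition is therefore valid. The largest bag has 3 vertices, so the width is 2.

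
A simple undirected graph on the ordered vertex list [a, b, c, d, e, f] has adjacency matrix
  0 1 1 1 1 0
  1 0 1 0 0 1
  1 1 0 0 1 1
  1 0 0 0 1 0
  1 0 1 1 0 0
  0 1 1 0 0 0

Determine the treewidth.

A width-2 tree decomposition is:
Bags: B1 = {b, c, f}  B2 = {a, b, c}  B3 = {a, c, e}  B4 = {a, d, e}
Tree: B1–B2, B2–B3, B3–B4
The largest bag has 3 vertices, giving width 2; this decomposition certifies tw(G) ≤ 2. Conversely, {a, d, e} is a clique of size 3, and the vertices of any clique must share a bag in every tree decomposition; so some bag has ≥ 3 vertices and tw(G) ≥ 2. Combining the bounds, tw(G) = 2.

2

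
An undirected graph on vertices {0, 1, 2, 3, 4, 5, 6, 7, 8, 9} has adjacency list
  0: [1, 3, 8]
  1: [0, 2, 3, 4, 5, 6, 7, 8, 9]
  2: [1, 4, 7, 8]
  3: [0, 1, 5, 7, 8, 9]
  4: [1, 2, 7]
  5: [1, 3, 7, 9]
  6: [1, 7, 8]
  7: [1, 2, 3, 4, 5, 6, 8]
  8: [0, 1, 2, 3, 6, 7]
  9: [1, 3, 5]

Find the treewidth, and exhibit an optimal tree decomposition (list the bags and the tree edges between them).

The largest bag has 4 vertices, giving width 3; this decomposition certifies tw(G) ≤ 3. On the other hand G contains the 4-clique {0, 1, 3, 8}. A clique must lie in a single bag of any decomposition, so no decomposition can have width below 3. Combining the bounds, tw(G) = 3.

Treewidth 3.
One optimal decomposition is:
Bags: B1 = {1, 3, 7, 8}  B2 = {0, 1, 3, 8}  B3 = {1, 2, 7, 8}  B4 = {1, 2, 4, 7}  B5 = {1, 3, 5, 7}  B6 = {1, 3, 5, 9}  B7 = {1, 6, 7, 8}
Tree: B1–B2, B1–B3, B3–B4, B1–B5, B5–B6, B1–B7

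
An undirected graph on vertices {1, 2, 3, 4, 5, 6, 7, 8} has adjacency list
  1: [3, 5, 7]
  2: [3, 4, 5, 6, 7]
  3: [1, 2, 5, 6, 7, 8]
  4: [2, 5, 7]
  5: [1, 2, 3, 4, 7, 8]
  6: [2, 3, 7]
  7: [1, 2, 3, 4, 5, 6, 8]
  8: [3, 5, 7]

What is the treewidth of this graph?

3

A width-3 tree decomposition is:
Bags: B1 = {2, 3, 5, 7}  B2 = {1, 3, 5, 7}  B3 = {3, 5, 7, 8}  B4 = {2, 3, 6, 7}  B5 = {2, 4, 5, 7}
Tree: B1–B2, B1–B3, B1–B4, B1–B5
Every bag has size at most 4, so the width is 4 − 1 = 3 and tw(G) ≤ 3. On the other hand G contains the 4-clique {3, 5, 7, 8}. A clique must lie in a single bag of any decomposition, so no decomposition can have width below 3. Therefore the treewidth is 3.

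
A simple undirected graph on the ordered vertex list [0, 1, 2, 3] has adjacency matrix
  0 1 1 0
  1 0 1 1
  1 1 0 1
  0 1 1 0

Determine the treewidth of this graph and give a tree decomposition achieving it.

Every bag has size at most 3, so the width is 3 − 1 = 2 and tw(G) ≤ 2. For the lower bound, the 3 vertices {0, 1, 2} are pairwise adjacent, and any tree decomposition puts a clique entirely inside one bag — forcing width ≥ 2. Combining the bounds, tw(G) = 2.

Treewidth 2.
Bags: B1 = {1, 2, 3}  B2 = {0, 1, 2}
Tree: B1–B2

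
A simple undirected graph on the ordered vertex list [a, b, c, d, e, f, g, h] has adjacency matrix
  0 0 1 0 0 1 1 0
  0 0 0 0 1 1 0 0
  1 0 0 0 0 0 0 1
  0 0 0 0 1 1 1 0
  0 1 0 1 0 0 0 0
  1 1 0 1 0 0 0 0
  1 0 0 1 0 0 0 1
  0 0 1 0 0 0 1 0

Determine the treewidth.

A width-2 tree decomposition is:
Bags: B1 = {b, e, f}  B2 = {d, e, f}  B3 = {a, d, f}  B4 = {a, d, g}  B5 = {a, c, g}  B6 = {c, g, h}
Tree: B1–B2, B2–B3, B3–B4, B4–B5, B5–B6
The largest bag has 3 vertices, giving width 2; this decomposition certifies tw(G) ≤ 2. Since b–e–d–f–b is a cycle in G, G is not acyclic. Forests are exactly the graphs of treewidth ≤ 1, so tw(G) ≥ 2. Hence tw(G) = 2 exactly.

2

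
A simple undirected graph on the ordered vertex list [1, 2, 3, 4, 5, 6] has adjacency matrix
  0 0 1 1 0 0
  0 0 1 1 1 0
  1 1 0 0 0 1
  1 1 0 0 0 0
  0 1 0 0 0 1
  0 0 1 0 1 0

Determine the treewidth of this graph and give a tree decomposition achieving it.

The largest bag has 3 vertices, giving width 2; this decomposition certifies tw(G) ≤ 2. Since 6–5–2–3–6 is a cycle in G, G is not acyclic. Forests are exactly the graphs of treewidth ≤ 1, so tw(G) ≥ 2. Hence tw(G) = 2 exactly.

Treewidth 2.
Bags: B1 = {3, 5, 6}  B2 = {2, 3, 5}  B3 = {1, 2, 3}  B4 = {1, 2, 4}
Tree: B1–B2, B2–B3, B3–B4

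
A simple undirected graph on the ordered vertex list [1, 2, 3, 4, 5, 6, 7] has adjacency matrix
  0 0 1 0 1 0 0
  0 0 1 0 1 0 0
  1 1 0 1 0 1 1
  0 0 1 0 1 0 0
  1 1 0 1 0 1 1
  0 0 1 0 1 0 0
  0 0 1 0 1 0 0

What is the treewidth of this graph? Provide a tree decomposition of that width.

Treewidth 2.
One such decomposition:
Bags: B1 = {3, 4, 5}  B2 = {3, 5, 7}  B3 = {3, 5, 6}  B4 = {1, 3, 5}  B5 = {2, 3, 5}
Tree: B1–B2, B2–B3, B3–B4, B4–B5

Every bag has size at most 3, so the width is 3 − 1 = 2 and tw(G) ≤ 2. For the lower bound, G contains the cycle 3–4–5–7–3, so G is not a forest; only forests have treewidth ≤ 1, hence tw(G) ≥ 2. Combining the bounds, tw(G) = 2.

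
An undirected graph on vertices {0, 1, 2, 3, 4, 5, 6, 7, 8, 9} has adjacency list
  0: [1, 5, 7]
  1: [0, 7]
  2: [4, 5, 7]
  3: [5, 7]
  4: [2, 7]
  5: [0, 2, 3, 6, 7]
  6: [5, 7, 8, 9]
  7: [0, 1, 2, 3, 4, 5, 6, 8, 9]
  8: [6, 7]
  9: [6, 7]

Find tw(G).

A width-2 tree decomposition is:
Bags: B1 = {5, 6, 7}  B2 = {6, 7, 8}  B3 = {2, 5, 7}  B4 = {2, 4, 7}  B5 = {0, 5, 7}  B6 = {3, 5, 7}  B7 = {0, 1, 7}  B8 = {6, 7, 9}
Tree: B1–B2, B1–B3, B3–B4, B1–B5, B1–B6, B5–B7, B1–B8
Each bag holds 3 vertices, so the decomposition has width 2, which upper-bounds the treewidth. For the lower bound, the 3 vertices {0, 1, 7} are pairwise adjacent, and any tree decomposition puts a clique entirely inside one bag — forcing width ≥ 2. Therefore the treewidth is 2.

2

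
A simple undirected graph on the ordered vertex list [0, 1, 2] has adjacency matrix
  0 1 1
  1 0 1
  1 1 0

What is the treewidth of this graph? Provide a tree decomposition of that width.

With just one bag of size 3, the width is 3 − 1 = 2, so tw(G) ≤ 2. On the other hand G contains the 3-clique {0, 1, 2}. A clique must lie in a single bag of any decomposition, so no decomposition can have width below 2. Therefore the treewidth is 2.

Treewidth 2.
Bags: B1 = {0, 1, 2}
Tree: (single bag)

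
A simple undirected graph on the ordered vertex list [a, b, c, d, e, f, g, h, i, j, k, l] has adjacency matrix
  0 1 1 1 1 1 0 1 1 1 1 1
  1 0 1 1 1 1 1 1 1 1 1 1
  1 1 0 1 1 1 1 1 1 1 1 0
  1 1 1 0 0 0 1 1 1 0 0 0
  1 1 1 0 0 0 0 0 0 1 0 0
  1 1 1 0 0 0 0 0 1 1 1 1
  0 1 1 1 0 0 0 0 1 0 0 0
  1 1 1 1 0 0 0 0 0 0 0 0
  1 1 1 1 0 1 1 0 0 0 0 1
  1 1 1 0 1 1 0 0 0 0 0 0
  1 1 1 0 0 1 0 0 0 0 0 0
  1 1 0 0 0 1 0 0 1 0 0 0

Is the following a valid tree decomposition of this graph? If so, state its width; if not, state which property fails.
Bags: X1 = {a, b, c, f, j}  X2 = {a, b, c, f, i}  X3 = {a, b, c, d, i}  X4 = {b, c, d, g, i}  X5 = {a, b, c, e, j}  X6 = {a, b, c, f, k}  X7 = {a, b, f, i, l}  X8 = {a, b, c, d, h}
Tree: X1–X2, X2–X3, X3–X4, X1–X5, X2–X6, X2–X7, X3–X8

Yes; width 4.

Every vertex of G appears in some bag (union = {a, b, c, d, e, f, g, h, i, j, k, l}); every edge is covered by a bag; and for each vertex v the set of bags containing v is connected in the bag tree. The decomposition is therefore valid. The largest bag has 5 vertices, so the width is 4.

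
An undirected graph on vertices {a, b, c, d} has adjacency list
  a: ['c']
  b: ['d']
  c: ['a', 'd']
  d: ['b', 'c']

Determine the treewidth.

1

A width-1 tree decomposition is:
Bags: B1 = {c, d}  B2 = {a, c}  B3 = {b, d}
Tree: B1–B2, B1–B3
Each bag holds 2 vertices, so the decomposition has width 1, which upper-bounds the treewidth. Any graph with an edge has treewidth ≥ 1, and G has the edge d–c. Hence tw(G) = 1 exactly.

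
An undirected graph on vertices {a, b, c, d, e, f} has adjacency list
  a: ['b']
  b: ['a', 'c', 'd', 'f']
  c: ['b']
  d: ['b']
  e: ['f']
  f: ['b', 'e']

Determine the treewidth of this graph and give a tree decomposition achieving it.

Treewidth 1.
One such decomposition:
Bags: B1 = {b, f}  B2 = {e, f}  B3 = {b, d}  B4 = {b, c}  B5 = {a, b}
Tree: B1–B2, B1–B3, B1–B4, B4–B5

Each bag holds 2 vertices, so the decomposition has width 1, which upper-bounds the treewidth. G has an edge, so its treewidth is at least 1. Combining the bounds, tw(G) = 1.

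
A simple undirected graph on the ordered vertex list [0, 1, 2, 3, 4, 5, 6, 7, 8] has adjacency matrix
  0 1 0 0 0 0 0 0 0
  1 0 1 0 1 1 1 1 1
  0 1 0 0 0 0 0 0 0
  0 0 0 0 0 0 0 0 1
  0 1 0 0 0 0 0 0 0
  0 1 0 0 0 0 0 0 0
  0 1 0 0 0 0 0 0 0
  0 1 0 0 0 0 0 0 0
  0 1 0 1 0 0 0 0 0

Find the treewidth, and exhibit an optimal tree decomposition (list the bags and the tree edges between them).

Each bag holds 2 vertices, so the decomposition has width 1, which upper-bounds the treewidth. Any graph with an edge has treewidth ≥ 1, and G has the edge 1–2. Combining the bounds, tw(G) = 1.

Treewidth 1.
One optimal decomposition is:
Bags: B1 = {1, 2}  B2 = {1, 8}  B3 = {1, 5}  B4 = {3, 8}  B5 = {1, 6}  B6 = {1, 7}  B7 = {1, 4}  B8 = {0, 1}
Tree: B1–B2, B2–B3, B2–B4, B2–B5, B3–B6, B6–B7, B2–B8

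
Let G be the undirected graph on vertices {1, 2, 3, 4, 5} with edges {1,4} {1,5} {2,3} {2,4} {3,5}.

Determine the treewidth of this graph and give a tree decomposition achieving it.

Treewidth 2.
One such decomposition:
Bags: B1 = {1, 2, 4}  B2 = {1, 2, 3}  B3 = {1, 3, 5}
Tree: B1–B2, B2–B3

Each bag holds 3 vertices, so the decomposition has width 2, which upper-bounds the treewidth. Since 1–4–2–3–5–1 is a cycle in G, G is not acyclic. Forests are exactly the graphs of treewidth ≤ 1, so tw(G) ≥ 2. Hence tw(G) = 2 exactly.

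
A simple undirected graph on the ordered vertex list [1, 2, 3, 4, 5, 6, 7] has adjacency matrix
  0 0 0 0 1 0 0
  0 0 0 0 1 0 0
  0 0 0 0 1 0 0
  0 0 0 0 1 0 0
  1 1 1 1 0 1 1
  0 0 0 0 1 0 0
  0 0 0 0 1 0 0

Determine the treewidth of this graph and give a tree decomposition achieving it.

Treewidth 1.
Bags: B1 = {5, 7}  B2 = {5, 6}  B3 = {3, 5}  B4 = {2, 5}  B5 = {1, 5}  B6 = {4, 5}
Tree: B1–B2, B2–B3, B1–B4, B4–B5, B5–B6

Each bag holds 2 vertices, so the decomposition has width 1, which upper-bounds the treewidth. Any graph with an edge has treewidth ≥ 1, and G has the edge 7–5. Hence tw(G) = 1 exactly.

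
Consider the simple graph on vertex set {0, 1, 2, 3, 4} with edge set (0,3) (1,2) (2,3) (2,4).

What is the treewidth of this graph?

1

A width-1 tree decomposition is:
Bags: B1 = {1, 2}  B2 = {2, 4}  B3 = {2, 3}  B4 = {0, 3}
Tree: B1–B2, B1–B3, B3–B4
Each bag holds 2 vertices, so the decomposition has width 1, which upper-bounds the treewidth. Since G has at least one edge (e.g. 1–2), it is not an edgeless graph, so tw(G) ≥ 1. The upper and lower bounds meet at 1, so that is the treewidth.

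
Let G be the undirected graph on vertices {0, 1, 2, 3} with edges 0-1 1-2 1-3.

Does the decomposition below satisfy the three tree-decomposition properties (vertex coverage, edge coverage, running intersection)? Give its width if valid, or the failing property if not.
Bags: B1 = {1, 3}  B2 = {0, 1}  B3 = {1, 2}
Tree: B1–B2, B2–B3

Vertex coverage: the bags together contain {0, 1, 2, 3}, the full vertex set. Edge coverage: each edge of G has both endpoints in at least one bag. Running intersection: for every vertex, the bags containing it form a connected subtree. All three properties hold, so this is a valid tree decomposition of width max|bag| − 1 = 1, and hence tw(G) ≤ 1.

Yes; width 1.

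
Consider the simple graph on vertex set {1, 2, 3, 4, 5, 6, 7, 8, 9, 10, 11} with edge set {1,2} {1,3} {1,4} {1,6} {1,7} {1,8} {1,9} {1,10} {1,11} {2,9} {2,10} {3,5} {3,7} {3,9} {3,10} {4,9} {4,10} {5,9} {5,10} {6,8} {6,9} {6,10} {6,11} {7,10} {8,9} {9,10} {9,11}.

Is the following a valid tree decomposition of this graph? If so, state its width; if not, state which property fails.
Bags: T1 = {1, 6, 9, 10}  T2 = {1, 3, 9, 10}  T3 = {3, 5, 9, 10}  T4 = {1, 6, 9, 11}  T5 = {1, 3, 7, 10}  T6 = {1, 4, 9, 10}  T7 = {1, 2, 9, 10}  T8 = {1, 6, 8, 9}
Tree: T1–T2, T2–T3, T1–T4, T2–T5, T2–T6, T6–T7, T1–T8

Vertex coverage: the bags together contain {1, 2, 3, 4, 5, 6, 7, 8, 9, 10, 11}, the full vertex set. Edge coverage: each edge of G has both endpoints in at least one bag. Running intersection: for every vertex, the bags containing it form a connected subtree. All three properties hold, so this is a valid tree decomposition of width max|bag| − 1 = 3, and hence tw(G) ≤ 3.

Yes; width 3.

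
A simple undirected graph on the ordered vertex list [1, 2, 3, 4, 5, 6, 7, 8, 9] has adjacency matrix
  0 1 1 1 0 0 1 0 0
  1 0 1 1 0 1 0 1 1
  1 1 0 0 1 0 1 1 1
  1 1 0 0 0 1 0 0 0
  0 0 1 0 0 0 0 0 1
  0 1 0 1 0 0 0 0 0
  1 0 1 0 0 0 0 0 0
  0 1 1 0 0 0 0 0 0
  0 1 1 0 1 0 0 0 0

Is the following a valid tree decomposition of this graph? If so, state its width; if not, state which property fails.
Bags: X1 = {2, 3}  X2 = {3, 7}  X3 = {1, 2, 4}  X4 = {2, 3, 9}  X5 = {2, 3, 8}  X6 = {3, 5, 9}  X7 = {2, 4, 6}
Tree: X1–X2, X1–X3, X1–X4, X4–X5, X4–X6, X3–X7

A tree decomposition must satisfy three properties: every vertex lies in some bag; for every edge, both endpoints lie together in some bag; and for every vertex, the bags containing it form a connected subtree. Here edge (1,3) lies in no bag, so the decomposition is invalid.

No — edge (1,3) lies in no bag.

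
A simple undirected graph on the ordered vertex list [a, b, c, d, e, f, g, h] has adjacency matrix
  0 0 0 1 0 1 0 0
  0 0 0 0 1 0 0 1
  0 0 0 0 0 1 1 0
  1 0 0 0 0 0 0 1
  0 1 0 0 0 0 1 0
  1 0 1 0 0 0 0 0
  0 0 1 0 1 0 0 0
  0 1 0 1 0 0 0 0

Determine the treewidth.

A width-2 tree decomposition is:
Bags: B1 = {a, c, f}  B2 = {a, c, d}  B3 = {c, d, h}  B4 = {b, c, h}  B5 = {b, c, e}  B6 = {c, e, g}
Tree: B1–B2, B2–B3, B3–B4, B4–B5, B5–B6
Each bag holds 3 vertices, so the decomposition has width 2, which upper-bounds the treewidth. Since c–f–a–d–h–b–e–g–c is a cycle in G, G is not acyclic. Forests are exactly the graphs of treewidth ≤ 1, so tw(G) ≥ 2. The upper and lower bounds meet at 2, so that is the treewidth.

2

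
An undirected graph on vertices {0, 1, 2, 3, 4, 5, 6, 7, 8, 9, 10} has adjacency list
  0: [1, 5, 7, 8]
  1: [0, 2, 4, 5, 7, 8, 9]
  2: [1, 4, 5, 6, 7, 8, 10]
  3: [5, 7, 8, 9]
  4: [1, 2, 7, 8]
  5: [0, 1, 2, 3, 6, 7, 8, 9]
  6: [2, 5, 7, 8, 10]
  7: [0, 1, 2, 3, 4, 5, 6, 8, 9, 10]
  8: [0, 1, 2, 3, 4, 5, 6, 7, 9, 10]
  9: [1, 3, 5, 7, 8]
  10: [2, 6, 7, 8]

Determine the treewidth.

A width-4 tree decomposition is:
Bags: B1 = {1, 2, 5, 7, 8}  B2 = {1, 5, 7, 8, 9}  B3 = {2, 5, 6, 7, 8}  B4 = {2, 6, 7, 8, 10}  B5 = {1, 2, 4, 7, 8}  B6 = {0, 1, 5, 7, 8}  B7 = {3, 5, 7, 8, 9}
Tree: B1–B2, B1–B3, B3–B4, B1–B5, B1–B6, B2–B7
The largest bag has 5 vertices, giving width 4; this decomposition certifies tw(G) ≤ 4. Conversely, {2, 6, 7, 8, 10} is a clique of size 5, and the vertices of any clique must share a bag in every tree decomposition; so some bag has ≥ 5 vertices and tw(G) ≥ 4. Combining the bounds, tw(G) = 4.

4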